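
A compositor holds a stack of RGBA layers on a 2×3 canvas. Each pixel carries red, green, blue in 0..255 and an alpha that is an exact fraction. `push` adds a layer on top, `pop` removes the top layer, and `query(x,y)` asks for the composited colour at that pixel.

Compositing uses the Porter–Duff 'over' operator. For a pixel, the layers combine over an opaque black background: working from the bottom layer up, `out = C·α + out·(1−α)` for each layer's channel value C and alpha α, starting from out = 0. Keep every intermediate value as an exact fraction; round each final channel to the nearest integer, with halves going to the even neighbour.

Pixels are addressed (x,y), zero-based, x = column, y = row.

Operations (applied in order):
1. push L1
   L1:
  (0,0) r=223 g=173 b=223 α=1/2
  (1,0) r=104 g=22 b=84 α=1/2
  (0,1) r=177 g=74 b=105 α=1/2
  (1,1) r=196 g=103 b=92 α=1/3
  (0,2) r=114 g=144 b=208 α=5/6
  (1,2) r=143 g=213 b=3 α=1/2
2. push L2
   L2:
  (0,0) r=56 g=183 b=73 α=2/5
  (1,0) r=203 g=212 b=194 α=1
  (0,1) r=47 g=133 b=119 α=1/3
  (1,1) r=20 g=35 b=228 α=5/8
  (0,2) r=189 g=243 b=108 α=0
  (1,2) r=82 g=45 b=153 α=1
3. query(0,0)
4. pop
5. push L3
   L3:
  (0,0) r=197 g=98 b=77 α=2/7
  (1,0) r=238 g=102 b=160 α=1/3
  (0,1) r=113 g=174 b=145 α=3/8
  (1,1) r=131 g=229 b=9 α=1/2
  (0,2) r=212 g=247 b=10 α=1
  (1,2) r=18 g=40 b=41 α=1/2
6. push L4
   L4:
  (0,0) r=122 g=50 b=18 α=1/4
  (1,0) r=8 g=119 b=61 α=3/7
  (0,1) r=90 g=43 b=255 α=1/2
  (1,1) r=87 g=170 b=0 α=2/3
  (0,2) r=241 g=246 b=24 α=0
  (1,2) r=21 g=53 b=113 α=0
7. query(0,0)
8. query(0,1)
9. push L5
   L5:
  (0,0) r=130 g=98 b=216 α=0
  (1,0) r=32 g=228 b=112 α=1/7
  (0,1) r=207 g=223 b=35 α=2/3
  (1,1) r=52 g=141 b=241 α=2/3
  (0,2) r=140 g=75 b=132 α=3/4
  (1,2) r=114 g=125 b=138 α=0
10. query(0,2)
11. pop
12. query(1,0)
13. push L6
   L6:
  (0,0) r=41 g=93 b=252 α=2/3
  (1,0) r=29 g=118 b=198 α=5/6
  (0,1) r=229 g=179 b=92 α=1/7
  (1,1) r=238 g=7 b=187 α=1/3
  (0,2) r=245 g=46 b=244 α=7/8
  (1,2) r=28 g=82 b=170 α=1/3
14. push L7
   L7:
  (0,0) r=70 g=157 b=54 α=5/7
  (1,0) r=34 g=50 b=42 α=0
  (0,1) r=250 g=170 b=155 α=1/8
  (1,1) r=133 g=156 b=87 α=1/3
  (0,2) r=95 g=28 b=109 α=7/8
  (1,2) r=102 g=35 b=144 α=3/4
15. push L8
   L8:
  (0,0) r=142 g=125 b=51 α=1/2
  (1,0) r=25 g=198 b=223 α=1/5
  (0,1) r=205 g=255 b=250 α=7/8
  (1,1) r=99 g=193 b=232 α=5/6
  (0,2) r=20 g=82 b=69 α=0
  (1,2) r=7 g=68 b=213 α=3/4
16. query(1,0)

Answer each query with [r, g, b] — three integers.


query (0,0) [L1,L2] — begin 0,0,0
L1 α=1/2: [223/2, 173/2, 223/2]
L2 α=2/5: [893/10, 1251/10, 961/10]
rounded: [89, 125, 96]

query (0,0) [L1,L3,L4] — begin 0,0,0
L1 α=1/2: [223/2, 173/2, 223/2]
L3 α=2/7: [1903/14, 1257/14, 1423/14]
L4 α=1/4: [7417/56, 4471/56, 4521/56]
→ [132, 80, 81]

(0,1) stack=L1,L3,L4; from [0,0,0]:
L1 α=1/2: [177/2, 37, 105/2]
L3 α=3/8: [1563/16, 707/8, 1395/16]
L4 α=1/2: [3003/32, 1051/16, 5475/32]
= [94, 66, 171]

at x=0,y=2 over L1,L3,L4,L5:
after L1 α=5/6: [95, 120, 520/3]
after L3 α=1: [212, 247, 10]
after L4 α=0: [212, 247, 10]
after L5 α=3/4: [158, 118, 203/2]
= [158, 118, 102]

(1,0) stack=L1,L3,L4; from [0,0,0]:
+L1 (α=1/2) → [52, 11, 42]
+L3 (α=1/3) → [114, 124/3, 244/3]
+L4 (α=3/7) → [480/7, 1567/21, 1525/21]
= [69, 75, 73]

(1,0) stack=L1,L3,L4,L6,L7,L8; from [0,0,0]:
+L1 (α=1/2) → [52, 11, 42]
+L3 (α=1/3) → [114, 124/3, 244/3]
+L4 (α=3/7) → [480/7, 1567/21, 1525/21]
+L6 (α=5/6) → [1495/42, 13957/126, 22315/126]
+L7 (α=0) → [1495/42, 13957/126, 22315/126]
+L8 (α=1/5) → [703/21, 40388/315, 58679/315]
rounded: [33, 128, 186]


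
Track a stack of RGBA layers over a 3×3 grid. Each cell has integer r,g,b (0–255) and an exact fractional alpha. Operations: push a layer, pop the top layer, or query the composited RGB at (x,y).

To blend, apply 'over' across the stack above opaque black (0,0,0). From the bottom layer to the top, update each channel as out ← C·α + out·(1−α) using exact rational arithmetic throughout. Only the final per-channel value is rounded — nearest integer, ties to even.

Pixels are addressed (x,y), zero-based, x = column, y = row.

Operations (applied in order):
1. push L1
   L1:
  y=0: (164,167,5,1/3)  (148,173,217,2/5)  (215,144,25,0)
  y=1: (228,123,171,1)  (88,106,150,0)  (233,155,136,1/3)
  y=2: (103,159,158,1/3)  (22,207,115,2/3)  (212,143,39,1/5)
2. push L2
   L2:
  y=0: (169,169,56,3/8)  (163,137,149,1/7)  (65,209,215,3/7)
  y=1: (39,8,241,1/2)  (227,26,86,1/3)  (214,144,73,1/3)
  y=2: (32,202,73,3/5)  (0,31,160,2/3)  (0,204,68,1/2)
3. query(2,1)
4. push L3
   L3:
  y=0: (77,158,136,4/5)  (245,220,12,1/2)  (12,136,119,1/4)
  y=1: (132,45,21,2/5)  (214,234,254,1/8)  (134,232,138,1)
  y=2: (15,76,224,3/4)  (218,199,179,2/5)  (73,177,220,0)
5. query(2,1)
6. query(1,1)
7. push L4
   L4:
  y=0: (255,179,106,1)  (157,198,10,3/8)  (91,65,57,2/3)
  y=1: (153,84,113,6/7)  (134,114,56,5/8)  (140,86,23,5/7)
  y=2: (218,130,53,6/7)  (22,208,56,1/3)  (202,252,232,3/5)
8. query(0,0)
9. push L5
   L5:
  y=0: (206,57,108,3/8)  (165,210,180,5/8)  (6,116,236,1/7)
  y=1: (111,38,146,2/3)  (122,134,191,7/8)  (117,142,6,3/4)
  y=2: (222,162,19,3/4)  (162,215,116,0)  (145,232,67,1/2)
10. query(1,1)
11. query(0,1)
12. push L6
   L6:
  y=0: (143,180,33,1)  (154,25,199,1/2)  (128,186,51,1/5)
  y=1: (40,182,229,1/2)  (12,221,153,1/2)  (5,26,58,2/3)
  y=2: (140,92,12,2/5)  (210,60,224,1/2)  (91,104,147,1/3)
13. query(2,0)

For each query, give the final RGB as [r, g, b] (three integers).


(2,1) stack=L1,L2; from [0,0,0]:
L1 α=1/3: [233/3, 155/3, 136/3]
L2 α=1/3: [1108/9, 742/9, 491/9]
→ [123, 82, 55]

query (2,1) [L1,L2,L3] — begin 0,0,0
L1 α=1/3: [233/3, 155/3, 136/3]
L2 α=1/3: [1108/9, 742/9, 491/9]
L3 α=1: [134, 232, 138]
rounded: [134, 232, 138]

at x=1,y=1 over L1,L2,L3:
after L1 α=0: [0, 0, 0]
after L2 α=1/3: [227/3, 26/3, 86/3]
after L3 α=1/8: [2231/24, 221/6, 341/6]
rounded: [93, 37, 57]

(0,0) stack=L1,L2,L3,L4; from [0,0,0]:
after L1 α=1/3: [164/3, 167/3, 5/3]
after L2 α=3/8: [2341/24, 589/6, 529/24]
after L3 α=4/5: [9733/120, 4381/30, 2717/24]
after L4 α=1: [255, 179, 106]
rounded: [255, 179, 106]

at x=1,y=1 over L1,L2,L3,L4,L5:
+L1 (α=0) → [0, 0, 0]
+L2 (α=1/3) → [227/3, 26/3, 86/3]
+L3 (α=1/8) → [2231/24, 221/6, 341/6]
+L4 (α=5/8) → [7591/64, 1361/16, 901/16]
+L5 (α=7/8) → [62247/512, 16369/128, 22293/128]
→ [122, 128, 174]

(0,1) stack=L1,L2,L3,L4,L5; from [0,0,0]:
L1 α=1: [228, 123, 171]
L2 α=1/2: [267/2, 131/2, 206]
L3 α=2/5: [1329/10, 573/10, 132]
L4 α=6/7: [10509/70, 5613/70, 810/7]
L5 α=2/3: [8683/70, 10933/210, 2854/21]
= [124, 52, 136]

(2,0) stack=L1,L2,L3,L4,L5,L6; from [0,0,0]:
L1 α=0: [0, 0, 0]
L2 α=3/7: [195/7, 627/7, 645/7]
L3 α=1/4: [669/28, 2833/28, 692/7]
L4 α=2/3: [5765/84, 6473/84, 1490/21]
L5 α=1/7: [5849/98, 8097/98, 4632/49]
L6 α=1/5: [3594/49, 25308/245, 21027/245]
rounded: [73, 103, 86]


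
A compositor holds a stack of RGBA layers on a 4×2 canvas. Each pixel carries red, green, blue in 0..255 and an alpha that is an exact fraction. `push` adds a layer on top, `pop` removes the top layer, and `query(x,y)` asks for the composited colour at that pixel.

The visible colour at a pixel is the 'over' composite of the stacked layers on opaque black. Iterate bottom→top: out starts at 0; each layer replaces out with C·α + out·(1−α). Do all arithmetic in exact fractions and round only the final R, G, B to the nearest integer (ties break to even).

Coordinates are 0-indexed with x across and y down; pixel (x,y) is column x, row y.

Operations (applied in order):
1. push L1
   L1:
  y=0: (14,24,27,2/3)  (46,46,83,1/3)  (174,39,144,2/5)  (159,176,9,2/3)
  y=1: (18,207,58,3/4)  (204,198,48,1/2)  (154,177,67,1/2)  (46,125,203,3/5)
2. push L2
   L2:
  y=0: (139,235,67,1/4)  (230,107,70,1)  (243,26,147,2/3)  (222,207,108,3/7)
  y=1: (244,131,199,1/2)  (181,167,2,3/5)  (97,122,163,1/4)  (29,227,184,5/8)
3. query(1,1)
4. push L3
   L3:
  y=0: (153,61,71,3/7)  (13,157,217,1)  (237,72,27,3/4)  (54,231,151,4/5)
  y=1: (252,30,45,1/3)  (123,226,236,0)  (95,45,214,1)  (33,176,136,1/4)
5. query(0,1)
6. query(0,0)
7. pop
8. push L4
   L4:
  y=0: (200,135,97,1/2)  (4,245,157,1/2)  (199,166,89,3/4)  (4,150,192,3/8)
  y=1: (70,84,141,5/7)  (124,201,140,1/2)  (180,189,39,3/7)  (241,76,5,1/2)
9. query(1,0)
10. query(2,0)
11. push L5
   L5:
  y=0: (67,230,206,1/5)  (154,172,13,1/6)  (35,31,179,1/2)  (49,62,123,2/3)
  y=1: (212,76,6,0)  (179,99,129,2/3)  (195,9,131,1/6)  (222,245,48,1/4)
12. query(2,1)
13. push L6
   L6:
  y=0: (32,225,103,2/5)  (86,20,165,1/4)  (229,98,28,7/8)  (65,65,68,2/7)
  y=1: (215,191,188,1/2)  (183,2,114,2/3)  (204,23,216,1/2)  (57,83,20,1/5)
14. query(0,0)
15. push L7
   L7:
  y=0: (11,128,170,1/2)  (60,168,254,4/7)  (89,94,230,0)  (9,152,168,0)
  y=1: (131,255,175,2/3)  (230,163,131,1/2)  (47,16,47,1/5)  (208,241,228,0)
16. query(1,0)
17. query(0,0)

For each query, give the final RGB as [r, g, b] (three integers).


query (1,1) [L1,L2] — begin 0,0,0
+L1 (α=1/2) → [102, 99, 24]
+L2 (α=3/5) → [747/5, 699/5, 54/5]
rounded: [149, 140, 11]

query (0,1) [L1,L2,L3] — begin 0,0,0
after L1 α=3/4: [27/2, 621/4, 87/2]
after L2 α=1/2: [515/4, 1145/8, 485/4]
after L3 α=1/3: [1019/6, 1265/12, 575/6]
rounded: [170, 105, 96]

query (0,0) [L1,L2,L3] — begin 0,0,0
L1 α=2/3: [28/3, 16, 18]
L2 α=1/4: [167/4, 283/4, 121/4]
L3 α=3/7: [626/7, 466/7, 334/7]
= [89, 67, 48]

query (1,0) [L1,L2,L4] — begin 0,0,0
L1 α=1/3: [46/3, 46/3, 83/3]
L2 α=1: [230, 107, 70]
L4 α=1/2: [117, 176, 227/2]
= [117, 176, 114]

query (2,0) [L1,L2,L4] — begin 0,0,0
L1 α=2/5: [348/5, 78/5, 288/5]
L2 α=2/3: [926/5, 338/15, 586/5]
L4 α=3/4: [3911/20, 1952/15, 1921/20]
= [196, 130, 96]

(2,1) stack=L1,L2,L4,L5; from [0,0,0]:
after L1 α=1/2: [77, 177/2, 67/2]
after L2 α=1/4: [82, 775/8, 527/8]
after L4 α=3/7: [124, 1909/14, 761/14]
after L5 α=1/6: [815/6, 9671/84, 5639/84]
→ [136, 115, 67]

query (0,0) [L1,L2,L4,L5,L6] — begin 0,0,0
L1 α=2/3: [28/3, 16, 18]
L2 α=1/4: [167/4, 283/4, 121/4]
L4 α=1/2: [967/8, 823/8, 509/8]
L5 α=1/5: [1101/10, 1283/10, 921/10]
L6 α=2/5: [3943/50, 8349/50, 4823/50]
= [79, 167, 96]

(1,0) stack=L1,L2,L4,L5,L6,L7; from [0,0,0]:
+L1 (α=1/3) → [46/3, 46/3, 83/3]
+L2 (α=1) → [230, 107, 70]
+L4 (α=1/2) → [117, 176, 227/2]
+L5 (α=1/6) → [739/6, 526/3, 387/4]
+L6 (α=1/4) → [911/8, 273/2, 1821/16]
+L7 (α=4/7) → [4653/56, 309/2, 21719/112]
= [83, 154, 194]

query (0,0) [L1,L2,L4,L5,L6,L7] — begin 0,0,0
+L1 (α=2/3) → [28/3, 16, 18]
+L2 (α=1/4) → [167/4, 283/4, 121/4]
+L4 (α=1/2) → [967/8, 823/8, 509/8]
+L5 (α=1/5) → [1101/10, 1283/10, 921/10]
+L6 (α=2/5) → [3943/50, 8349/50, 4823/50]
+L7 (α=1/2) → [4493/100, 14749/100, 13323/100]
= [45, 147, 133]


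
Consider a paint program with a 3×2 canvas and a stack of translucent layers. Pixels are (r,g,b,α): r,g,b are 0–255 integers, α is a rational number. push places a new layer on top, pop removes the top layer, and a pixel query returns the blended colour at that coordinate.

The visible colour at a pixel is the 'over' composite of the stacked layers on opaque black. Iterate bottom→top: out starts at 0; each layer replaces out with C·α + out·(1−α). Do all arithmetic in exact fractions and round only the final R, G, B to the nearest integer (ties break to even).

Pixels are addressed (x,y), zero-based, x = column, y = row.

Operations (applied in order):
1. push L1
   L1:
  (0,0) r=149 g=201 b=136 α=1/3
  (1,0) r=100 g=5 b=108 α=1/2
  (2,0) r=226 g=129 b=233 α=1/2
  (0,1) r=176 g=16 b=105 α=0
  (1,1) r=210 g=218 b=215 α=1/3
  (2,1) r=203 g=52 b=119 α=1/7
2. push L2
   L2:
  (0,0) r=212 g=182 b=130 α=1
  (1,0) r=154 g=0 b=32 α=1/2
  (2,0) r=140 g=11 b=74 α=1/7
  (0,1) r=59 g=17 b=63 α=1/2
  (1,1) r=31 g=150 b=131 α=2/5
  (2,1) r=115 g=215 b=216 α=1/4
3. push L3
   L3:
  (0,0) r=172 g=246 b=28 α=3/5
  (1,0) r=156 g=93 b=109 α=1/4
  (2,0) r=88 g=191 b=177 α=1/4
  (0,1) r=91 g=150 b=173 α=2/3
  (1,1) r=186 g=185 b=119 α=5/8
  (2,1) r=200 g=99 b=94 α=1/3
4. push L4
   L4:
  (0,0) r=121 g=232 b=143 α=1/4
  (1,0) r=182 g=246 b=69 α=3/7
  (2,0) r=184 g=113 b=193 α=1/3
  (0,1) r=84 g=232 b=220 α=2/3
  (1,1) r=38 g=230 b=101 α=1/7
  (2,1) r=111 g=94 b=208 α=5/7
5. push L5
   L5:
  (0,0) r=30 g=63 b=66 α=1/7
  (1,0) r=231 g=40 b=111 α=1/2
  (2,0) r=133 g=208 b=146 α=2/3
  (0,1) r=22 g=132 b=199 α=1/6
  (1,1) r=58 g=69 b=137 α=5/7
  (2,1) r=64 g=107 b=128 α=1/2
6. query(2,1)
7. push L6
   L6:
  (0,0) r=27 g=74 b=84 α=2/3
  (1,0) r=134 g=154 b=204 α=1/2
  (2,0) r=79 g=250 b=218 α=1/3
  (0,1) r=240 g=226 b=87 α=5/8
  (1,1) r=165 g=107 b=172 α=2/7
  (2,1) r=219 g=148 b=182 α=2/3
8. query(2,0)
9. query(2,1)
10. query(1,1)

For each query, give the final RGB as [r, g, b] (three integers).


query (2,1) [L1,L2,L3,L4,L5] — begin 0,0,0
L1 α=1/7: [29, 52/7, 17]
L2 α=1/4: [101/2, 1661/28, 267/4]
L3 α=1/3: [301/3, 3047/42, 455/6]
L4 α=5/7: [2267/21, 12917/147, 3575/21]
L5 α=1/2: [3611/42, 14323/147, 6263/42]
= [86, 97, 149]

query (2,0) [L1,L2,L3,L4,L5,L6] — begin 0,0,0
L1 α=1/2: [113, 129/2, 233/2]
L2 α=1/7: [818/7, 398/7, 773/7]
L3 α=1/4: [1535/14, 2531/28, 1779/14]
L4 α=1/3: [941/7, 1371/14, 3130/21]
L5 α=2/3: [2803/21, 7195/42, 9262/63]
L6 α=1/3: [7265/63, 12445/63, 32258/189]
rounded: [115, 198, 171]

at x=2,y=1 over L1,L2,L3,L4,L5,L6:
L1 α=1/7: [29, 52/7, 17]
L2 α=1/4: [101/2, 1661/28, 267/4]
L3 α=1/3: [301/3, 3047/42, 455/6]
L4 α=5/7: [2267/21, 12917/147, 3575/21]
L5 α=1/2: [3611/42, 14323/147, 6263/42]
L6 α=2/3: [22007/126, 57835/441, 21551/126]
rounded: [175, 131, 171]

(1,1) stack=L1,L2,L3,L4,L5,L6; from [0,0,0]:
L1 α=1/3: [70, 218/3, 215/3]
L2 α=2/5: [272/5, 518/5, 477/5]
L3 α=5/8: [2733/20, 6179/40, 2203/20]
L4 α=1/7: [8579/70, 23137/140, 7619/70]
L5 α=5/7: [18729/245, 47287/490, 31594/245]
L6 α=2/7: [34899/343, 68259/686, 48450/343]
= [102, 100, 141]


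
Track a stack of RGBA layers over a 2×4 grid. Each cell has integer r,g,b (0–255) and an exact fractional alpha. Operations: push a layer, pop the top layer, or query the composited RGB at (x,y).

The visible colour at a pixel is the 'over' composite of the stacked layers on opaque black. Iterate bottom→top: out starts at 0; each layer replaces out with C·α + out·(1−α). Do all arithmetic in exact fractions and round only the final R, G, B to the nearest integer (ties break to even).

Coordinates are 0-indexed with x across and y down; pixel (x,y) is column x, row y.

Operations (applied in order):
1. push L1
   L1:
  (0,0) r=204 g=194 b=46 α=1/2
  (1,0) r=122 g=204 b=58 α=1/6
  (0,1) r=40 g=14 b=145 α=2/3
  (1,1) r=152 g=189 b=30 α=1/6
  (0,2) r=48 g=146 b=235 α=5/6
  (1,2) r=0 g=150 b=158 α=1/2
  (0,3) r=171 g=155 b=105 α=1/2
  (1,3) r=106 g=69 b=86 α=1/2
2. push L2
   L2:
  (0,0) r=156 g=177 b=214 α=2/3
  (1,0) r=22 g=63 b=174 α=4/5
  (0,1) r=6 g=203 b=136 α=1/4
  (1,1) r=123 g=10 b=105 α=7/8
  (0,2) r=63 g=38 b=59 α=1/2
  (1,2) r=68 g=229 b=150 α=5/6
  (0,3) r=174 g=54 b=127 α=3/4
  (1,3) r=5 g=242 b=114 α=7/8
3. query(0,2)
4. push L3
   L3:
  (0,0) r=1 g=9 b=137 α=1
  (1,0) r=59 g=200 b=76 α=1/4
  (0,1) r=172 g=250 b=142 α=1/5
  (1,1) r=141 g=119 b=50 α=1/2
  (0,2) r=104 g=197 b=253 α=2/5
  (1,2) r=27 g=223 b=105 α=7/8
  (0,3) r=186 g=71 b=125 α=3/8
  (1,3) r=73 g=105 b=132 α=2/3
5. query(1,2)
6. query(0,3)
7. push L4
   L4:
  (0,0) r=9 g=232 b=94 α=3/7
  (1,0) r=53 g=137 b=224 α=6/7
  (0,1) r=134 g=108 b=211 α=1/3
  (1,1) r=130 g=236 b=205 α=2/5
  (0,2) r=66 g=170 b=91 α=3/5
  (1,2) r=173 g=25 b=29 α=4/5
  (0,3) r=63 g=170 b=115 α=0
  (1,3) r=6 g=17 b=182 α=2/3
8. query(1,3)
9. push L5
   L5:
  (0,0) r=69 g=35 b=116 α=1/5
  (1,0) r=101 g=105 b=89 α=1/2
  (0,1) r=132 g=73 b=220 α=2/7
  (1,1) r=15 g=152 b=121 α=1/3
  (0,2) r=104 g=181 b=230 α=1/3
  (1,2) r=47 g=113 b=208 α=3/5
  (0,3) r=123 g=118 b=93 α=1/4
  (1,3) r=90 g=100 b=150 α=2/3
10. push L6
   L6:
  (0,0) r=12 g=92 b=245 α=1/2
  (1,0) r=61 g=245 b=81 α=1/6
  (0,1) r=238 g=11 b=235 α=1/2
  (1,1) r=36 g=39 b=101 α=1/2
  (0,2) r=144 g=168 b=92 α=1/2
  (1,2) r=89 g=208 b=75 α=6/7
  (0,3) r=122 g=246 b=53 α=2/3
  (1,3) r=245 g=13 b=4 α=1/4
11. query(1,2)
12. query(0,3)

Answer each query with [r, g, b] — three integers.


(0,2) stack=L1,L2; from [0,0,0]:
+L1 (α=5/6) → [40, 365/3, 1175/6]
+L2 (α=1/2) → [103/2, 479/6, 1529/12]
rounded: [52, 80, 127]

at x=1,y=2 over L1,L2,L3:
+L1 (α=1/2) → [0, 75, 79]
+L2 (α=5/6) → [170/3, 610/3, 829/6]
+L3 (α=7/8) → [737/24, 5293/24, 5239/48]
→ [31, 221, 109]

query (0,3) [L1,L2,L3] — begin 0,0,0
L1 α=1/2: [171/2, 155/2, 105/2]
L2 α=3/4: [1215/8, 479/8, 867/8]
L3 α=3/8: [10539/64, 4099/64, 7335/64]
→ [165, 64, 115]

(1,3) stack=L1,L2,L3,L4; from [0,0,0]:
L1 α=1/2: [53, 69/2, 43]
L2 α=7/8: [11, 3457/16, 841/8]
L3 α=2/3: [157/3, 6817/48, 2953/24]
L4 α=2/3: [193/9, 8449/144, 11689/72]
rounded: [21, 59, 162]

query (1,2) [L1,L2,L3,L4,L5,L6] — begin 0,0,0
L1 α=1/2: [0, 75, 79]
L2 α=5/6: [170/3, 610/3, 829/6]
L3 α=7/8: [737/24, 5293/24, 5239/48]
L4 α=4/5: [3469/24, 7693/120, 10807/240]
L5 α=3/5: [5161/60, 28033/300, 85687/600]
L6 α=6/7: [37201/420, 402433/2100, 355687/4200]
= [89, 192, 85]

query (0,3) [L1,L2,L3,L4,L5,L6] — begin 0,0,0
+L1 (α=1/2) → [171/2, 155/2, 105/2]
+L2 (α=3/4) → [1215/8, 479/8, 867/8]
+L3 (α=3/8) → [10539/64, 4099/64, 7335/64]
+L4 (α=0) → [10539/64, 4099/64, 7335/64]
+L5 (α=1/4) → [39489/256, 19849/256, 27957/256]
+L6 (α=2/3) → [101953/768, 145801/768, 55093/768]
= [133, 190, 72]


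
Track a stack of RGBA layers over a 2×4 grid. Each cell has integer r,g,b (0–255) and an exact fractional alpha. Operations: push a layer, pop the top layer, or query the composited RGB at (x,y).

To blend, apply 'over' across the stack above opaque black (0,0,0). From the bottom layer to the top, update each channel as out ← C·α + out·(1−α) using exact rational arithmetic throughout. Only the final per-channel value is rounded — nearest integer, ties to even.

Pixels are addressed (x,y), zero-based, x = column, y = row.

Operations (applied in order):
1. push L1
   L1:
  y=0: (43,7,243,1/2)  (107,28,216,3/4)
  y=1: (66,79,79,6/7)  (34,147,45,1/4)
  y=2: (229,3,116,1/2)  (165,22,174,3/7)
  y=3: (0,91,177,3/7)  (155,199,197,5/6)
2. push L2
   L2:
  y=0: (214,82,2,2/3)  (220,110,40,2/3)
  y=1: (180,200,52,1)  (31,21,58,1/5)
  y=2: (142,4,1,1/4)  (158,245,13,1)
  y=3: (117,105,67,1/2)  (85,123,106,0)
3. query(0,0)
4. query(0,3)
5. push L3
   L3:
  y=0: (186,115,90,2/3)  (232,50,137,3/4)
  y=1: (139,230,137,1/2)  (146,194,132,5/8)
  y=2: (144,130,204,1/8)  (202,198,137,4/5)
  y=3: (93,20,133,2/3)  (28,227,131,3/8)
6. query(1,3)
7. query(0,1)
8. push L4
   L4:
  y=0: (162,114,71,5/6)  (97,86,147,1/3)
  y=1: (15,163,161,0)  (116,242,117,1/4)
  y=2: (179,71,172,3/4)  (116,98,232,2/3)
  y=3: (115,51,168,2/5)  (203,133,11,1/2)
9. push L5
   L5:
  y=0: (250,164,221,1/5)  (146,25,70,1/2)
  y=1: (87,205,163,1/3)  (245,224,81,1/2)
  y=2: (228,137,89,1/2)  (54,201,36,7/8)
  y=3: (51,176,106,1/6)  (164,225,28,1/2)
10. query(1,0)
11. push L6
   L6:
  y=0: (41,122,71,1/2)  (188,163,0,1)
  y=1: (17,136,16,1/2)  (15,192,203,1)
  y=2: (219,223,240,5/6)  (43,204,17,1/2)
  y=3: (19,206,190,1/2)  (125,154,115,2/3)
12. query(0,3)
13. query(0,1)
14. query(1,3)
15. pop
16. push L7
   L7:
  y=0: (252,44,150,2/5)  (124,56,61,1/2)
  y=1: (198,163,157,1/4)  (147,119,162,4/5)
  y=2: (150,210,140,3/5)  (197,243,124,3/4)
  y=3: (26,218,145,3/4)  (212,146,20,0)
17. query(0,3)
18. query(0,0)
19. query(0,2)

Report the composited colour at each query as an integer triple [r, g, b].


(0,0) stack=L1,L2; from [0,0,0]:
+L1 (α=1/2) → [43/2, 7/2, 243/2]
+L2 (α=2/3) → [899/6, 335/6, 251/6]
→ [150, 56, 42]

query (0,3) [L1,L2] — begin 0,0,0
L1 α=3/7: [0, 39, 531/7]
L2 α=1/2: [117/2, 72, 500/7]
→ [58, 72, 71]

query (1,3) [L1,L2,L3] — begin 0,0,0
+L1 (α=5/6) → [775/6, 995/6, 985/6]
+L2 (α=0) → [775/6, 995/6, 985/6]
+L3 (α=3/8) → [4379/48, 9061/48, 7283/48]
rounded: [91, 189, 152]

at x=0,y=1 over L1,L2,L3:
+L1 (α=6/7) → [396/7, 474/7, 474/7]
+L2 (α=1) → [180, 200, 52]
+L3 (α=1/2) → [319/2, 215, 189/2]
→ [160, 215, 94]

query (1,0) [L1,L2,L3,L4,L5] — begin 0,0,0
+L1 (α=3/4) → [321/4, 21, 162]
+L2 (α=2/3) → [2081/12, 241/3, 242/3]
+L3 (α=3/4) → [10433/48, 691/12, 1475/12]
+L4 (α=1/3) → [12761/72, 1207/18, 2357/18]
+L5 (α=1/2) → [23273/144, 1657/36, 3617/36]
= [162, 46, 100]

(0,3) stack=L1,L2,L3,L4,L5,L6; from [0,0,0]:
after L1 α=3/7: [0, 39, 531/7]
after L2 α=1/2: [117/2, 72, 500/7]
after L3 α=2/3: [163/2, 112/3, 2362/21]
after L4 α=2/5: [949/10, 214/5, 4714/35]
after L5 α=1/6: [1051/12, 65, 2728/21]
after L6 α=1/2: [1279/24, 271/2, 3359/21]
→ [53, 136, 160]

query (0,1) [L1,L2,L3,L4,L5,L6] — begin 0,0,0
+L1 (α=6/7) → [396/7, 474/7, 474/7]
+L2 (α=1) → [180, 200, 52]
+L3 (α=1/2) → [319/2, 215, 189/2]
+L4 (α=0) → [319/2, 215, 189/2]
+L5 (α=1/3) → [406/3, 635/3, 352/3]
+L6 (α=1/2) → [457/6, 1043/6, 200/3]
rounded: [76, 174, 67]

(1,3) stack=L1,L2,L3,L4,L5,L6; from [0,0,0]:
after L1 α=5/6: [775/6, 995/6, 985/6]
after L2 α=0: [775/6, 995/6, 985/6]
after L3 α=3/8: [4379/48, 9061/48, 7283/48]
after L4 α=1/2: [14123/96, 15445/96, 7811/96]
after L5 α=1/2: [29867/192, 37045/192, 10499/192]
after L6 α=2/3: [77867/576, 96181/576, 54659/576]
rounded: [135, 167, 95]

(0,3) stack=L1,L2,L3,L4,L5,L7; from [0,0,0]:
L1 α=3/7: [0, 39, 531/7]
L2 α=1/2: [117/2, 72, 500/7]
L3 α=2/3: [163/2, 112/3, 2362/21]
L4 α=2/5: [949/10, 214/5, 4714/35]
L5 α=1/6: [1051/12, 65, 2728/21]
L7 α=3/4: [1987/48, 719/4, 11863/84]
= [41, 180, 141]

at x=0,y=0 over L1,L2,L3,L4,L5,L7:
+L1 (α=1/2) → [43/2, 7/2, 243/2]
+L2 (α=2/3) → [899/6, 335/6, 251/6]
+L3 (α=2/3) → [3131/18, 1715/18, 1331/18]
+L4 (α=5/6) → [17711/108, 11975/108, 7721/108]
+L5 (α=1/5) → [24461/135, 16403/135, 13688/135]
+L7 (α=2/5) → [47141/225, 20363/225, 27188/225]
→ [210, 91, 121]

(0,2) stack=L1,L2,L3,L4,L5,L7; from [0,0,0]:
L1 α=1/2: [229/2, 3/2, 58]
L2 α=1/4: [971/8, 17/8, 175/4]
L3 α=1/8: [7949/64, 1159/64, 2041/32]
L4 α=3/4: [42317/256, 14791/256, 18553/128]
L5 α=1/2: [100685/512, 49863/512, 29945/256]
L7 α=3/5: [43177/256, 211143/1280, 16741/128]
→ [169, 165, 131]


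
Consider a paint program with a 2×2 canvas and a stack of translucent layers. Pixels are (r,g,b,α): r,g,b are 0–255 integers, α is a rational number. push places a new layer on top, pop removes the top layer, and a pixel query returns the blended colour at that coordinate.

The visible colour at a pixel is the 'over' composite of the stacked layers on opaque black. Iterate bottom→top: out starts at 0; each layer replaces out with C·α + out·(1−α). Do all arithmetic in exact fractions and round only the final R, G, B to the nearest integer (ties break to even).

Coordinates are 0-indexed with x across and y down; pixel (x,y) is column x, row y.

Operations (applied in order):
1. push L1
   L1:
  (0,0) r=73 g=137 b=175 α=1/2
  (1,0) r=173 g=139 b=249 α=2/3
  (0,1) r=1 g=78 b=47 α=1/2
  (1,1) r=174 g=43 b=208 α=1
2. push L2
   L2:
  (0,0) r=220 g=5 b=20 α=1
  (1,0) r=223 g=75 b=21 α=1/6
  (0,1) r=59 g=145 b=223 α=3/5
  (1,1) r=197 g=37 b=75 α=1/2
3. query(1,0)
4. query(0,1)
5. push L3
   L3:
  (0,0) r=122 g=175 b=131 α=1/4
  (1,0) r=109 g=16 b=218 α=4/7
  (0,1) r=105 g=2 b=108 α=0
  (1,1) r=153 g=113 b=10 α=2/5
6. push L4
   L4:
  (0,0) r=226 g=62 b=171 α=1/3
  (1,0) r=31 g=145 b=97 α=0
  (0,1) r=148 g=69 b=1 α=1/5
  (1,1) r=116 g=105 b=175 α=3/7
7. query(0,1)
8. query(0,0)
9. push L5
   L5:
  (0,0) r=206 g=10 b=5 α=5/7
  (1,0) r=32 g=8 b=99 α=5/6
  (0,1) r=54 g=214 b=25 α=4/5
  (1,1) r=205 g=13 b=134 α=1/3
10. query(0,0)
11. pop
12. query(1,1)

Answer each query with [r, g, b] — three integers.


at x=1,y=0 over L1,L2:
L1 α=2/3: [346/3, 278/3, 166]
L2 α=1/6: [2399/18, 1615/18, 851/6]
→ [133, 90, 142]

at x=0,y=1 over L1,L2:
L1 α=1/2: [1/2, 39, 47/2]
L2 α=3/5: [178/5, 513/5, 716/5]
rounded: [36, 103, 143]

at x=0,y=1 over L1,L2,L3,L4:
after L1 α=1/2: [1/2, 39, 47/2]
after L2 α=3/5: [178/5, 513/5, 716/5]
after L3 α=0: [178/5, 513/5, 716/5]
after L4 α=1/5: [1452/25, 2397/25, 2869/25]
→ [58, 96, 115]

query (0,0) [L1,L2,L3,L4] — begin 0,0,0
L1 α=1/2: [73/2, 137/2, 175/2]
L2 α=1: [220, 5, 20]
L3 α=1/4: [391/2, 95/2, 191/4]
L4 α=1/3: [617/3, 157/3, 533/6]
→ [206, 52, 89]

query (0,0) [L1,L2,L3,L4,L5] — begin 0,0,0
after L1 α=1/2: [73/2, 137/2, 175/2]
after L2 α=1: [220, 5, 20]
after L3 α=1/4: [391/2, 95/2, 191/4]
after L4 α=1/3: [617/3, 157/3, 533/6]
after L5 α=5/7: [4324/21, 464/21, 608/21]
→ [206, 22, 29]

query (1,1) [L1,L2,L3,L4] — begin 0,0,0
L1 α=1: [174, 43, 208]
L2 α=1/2: [371/2, 40, 283/2]
L3 α=2/5: [345/2, 346/5, 889/10]
L4 α=3/7: [1038/7, 2959/35, 629/5]
rounded: [148, 85, 126]


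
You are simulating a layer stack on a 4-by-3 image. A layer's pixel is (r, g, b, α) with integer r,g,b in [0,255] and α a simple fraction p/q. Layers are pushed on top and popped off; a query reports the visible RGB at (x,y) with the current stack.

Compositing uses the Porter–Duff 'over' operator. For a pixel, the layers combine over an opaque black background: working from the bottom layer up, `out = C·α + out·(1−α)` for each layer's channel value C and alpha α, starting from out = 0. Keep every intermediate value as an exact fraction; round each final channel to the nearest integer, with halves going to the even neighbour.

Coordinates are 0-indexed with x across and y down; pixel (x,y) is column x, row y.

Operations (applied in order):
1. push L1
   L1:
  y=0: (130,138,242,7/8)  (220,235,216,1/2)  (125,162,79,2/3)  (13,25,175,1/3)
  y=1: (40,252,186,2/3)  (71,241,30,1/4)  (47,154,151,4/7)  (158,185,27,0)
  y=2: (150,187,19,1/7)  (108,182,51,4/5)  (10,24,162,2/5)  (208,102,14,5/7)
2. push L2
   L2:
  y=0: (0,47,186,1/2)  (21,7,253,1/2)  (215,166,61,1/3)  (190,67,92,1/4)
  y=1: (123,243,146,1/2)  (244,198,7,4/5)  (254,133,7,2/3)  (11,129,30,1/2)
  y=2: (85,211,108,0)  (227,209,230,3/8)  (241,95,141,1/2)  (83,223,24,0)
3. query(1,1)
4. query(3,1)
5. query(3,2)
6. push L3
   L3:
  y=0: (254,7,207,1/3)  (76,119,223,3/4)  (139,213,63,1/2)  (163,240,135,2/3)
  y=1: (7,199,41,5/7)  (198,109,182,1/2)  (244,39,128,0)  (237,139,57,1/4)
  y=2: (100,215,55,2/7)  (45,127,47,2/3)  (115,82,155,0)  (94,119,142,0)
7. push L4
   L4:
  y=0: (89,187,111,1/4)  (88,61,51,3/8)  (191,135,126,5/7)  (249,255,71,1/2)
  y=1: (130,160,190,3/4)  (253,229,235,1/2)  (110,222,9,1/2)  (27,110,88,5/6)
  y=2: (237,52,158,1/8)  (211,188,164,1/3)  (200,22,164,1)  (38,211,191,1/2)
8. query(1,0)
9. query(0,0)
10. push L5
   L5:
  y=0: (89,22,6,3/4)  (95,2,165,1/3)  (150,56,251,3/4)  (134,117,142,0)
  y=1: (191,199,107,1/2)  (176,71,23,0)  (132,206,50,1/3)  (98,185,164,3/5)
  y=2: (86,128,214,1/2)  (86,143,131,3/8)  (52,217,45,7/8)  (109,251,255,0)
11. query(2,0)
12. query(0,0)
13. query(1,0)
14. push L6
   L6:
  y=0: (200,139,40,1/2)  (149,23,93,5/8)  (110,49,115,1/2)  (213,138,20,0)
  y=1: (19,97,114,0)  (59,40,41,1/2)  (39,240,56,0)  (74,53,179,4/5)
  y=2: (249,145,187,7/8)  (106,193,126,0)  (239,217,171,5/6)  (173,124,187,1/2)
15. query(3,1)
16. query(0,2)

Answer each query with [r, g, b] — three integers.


query (1,1) [L1,L2] — begin 0,0,0
L1 α=1/4: [71/4, 241/4, 15/2]
L2 α=4/5: [795/4, 3409/20, 71/10]
= [199, 170, 7]

query (3,1) [L1,L2] — begin 0,0,0
after L1 α=0: [0, 0, 0]
after L2 α=1/2: [11/2, 129/2, 15]
= [6, 64, 15]

at x=3,y=2 over L1,L2:
+L1 (α=5/7) → [1040/7, 510/7, 10]
+L2 (α=0) → [1040/7, 510/7, 10]
rounded: [149, 73, 10]

at x=1,y=0 over L1,L2,L3,L4:
after L1 α=1/2: [110, 235/2, 108]
after L2 α=1/2: [131/2, 249/4, 361/2]
after L3 α=3/4: [587/8, 1677/16, 1699/8]
after L4 α=3/8: [5047/64, 11313/128, 9719/64]
= [79, 88, 152]

query (0,0) [L1,L2,L3,L4] — begin 0,0,0
+L1 (α=7/8) → [455/4, 483/4, 847/4]
+L2 (α=1/2) → [455/8, 671/8, 1591/8]
+L3 (α=1/3) → [1471/12, 233/4, 2419/12]
+L4 (α=1/4) → [1827/16, 1447/16, 2863/16]
= [114, 90, 179]

at x=2,y=0 over L1,L2,L3,L4,L5:
+L1 (α=2/3) → [250/3, 108, 158/3]
+L2 (α=1/3) → [1145/9, 382/3, 499/9]
+L3 (α=1/2) → [1198/9, 1021/6, 533/9]
+L4 (α=5/7) → [10991/63, 3046/21, 6736/63]
+L5 (α=3/4) → [39341/252, 3287/42, 54175/252]
→ [156, 78, 215]

at x=0,y=0 over L1,L2,L3,L4,L5:
+L1 (α=7/8) → [455/4, 483/4, 847/4]
+L2 (α=1/2) → [455/8, 671/8, 1591/8]
+L3 (α=1/3) → [1471/12, 233/4, 2419/12]
+L4 (α=1/4) → [1827/16, 1447/16, 2863/16]
+L5 (α=3/4) → [6099/64, 2503/64, 3151/64]
rounded: [95, 39, 49]

(1,0) stack=L1,L2,L3,L4,L5; from [0,0,0]:
+L1 (α=1/2) → [110, 235/2, 108]
+L2 (α=1/2) → [131/2, 249/4, 361/2]
+L3 (α=3/4) → [587/8, 1677/16, 1699/8]
+L4 (α=3/8) → [5047/64, 11313/128, 9719/64]
+L5 (α=1/3) → [8087/96, 11441/192, 14999/96]
→ [84, 60, 156]

(3,1) stack=L1,L2,L3,L4,L5,L6; from [0,0,0]:
after L1 α=0: [0, 0, 0]
after L2 α=1/2: [11/2, 129/2, 15]
after L3 α=1/4: [507/8, 665/8, 51/2]
after L4 α=5/6: [529/16, 5065/48, 931/12]
after L5 α=3/5: [2881/40, 3677/24, 3883/30]
after L6 α=4/5: [14721/200, 1753/24, 25363/150]
→ [74, 73, 169]

query (0,2) [L1,L2,L3,L4,L5,L6] — begin 0,0,0
+L1 (α=1/7) → [150/7, 187/7, 19/7]
+L2 (α=0) → [150/7, 187/7, 19/7]
+L3 (α=2/7) → [2150/49, 3945/49, 865/49]
+L4 (α=1/8) → [3809/56, 4309/56, 1971/56]
+L5 (α=1/2) → [8625/112, 11477/112, 13955/112]
+L6 (α=7/8) → [203841/896, 125157/896, 160563/896]
→ [228, 140, 179]


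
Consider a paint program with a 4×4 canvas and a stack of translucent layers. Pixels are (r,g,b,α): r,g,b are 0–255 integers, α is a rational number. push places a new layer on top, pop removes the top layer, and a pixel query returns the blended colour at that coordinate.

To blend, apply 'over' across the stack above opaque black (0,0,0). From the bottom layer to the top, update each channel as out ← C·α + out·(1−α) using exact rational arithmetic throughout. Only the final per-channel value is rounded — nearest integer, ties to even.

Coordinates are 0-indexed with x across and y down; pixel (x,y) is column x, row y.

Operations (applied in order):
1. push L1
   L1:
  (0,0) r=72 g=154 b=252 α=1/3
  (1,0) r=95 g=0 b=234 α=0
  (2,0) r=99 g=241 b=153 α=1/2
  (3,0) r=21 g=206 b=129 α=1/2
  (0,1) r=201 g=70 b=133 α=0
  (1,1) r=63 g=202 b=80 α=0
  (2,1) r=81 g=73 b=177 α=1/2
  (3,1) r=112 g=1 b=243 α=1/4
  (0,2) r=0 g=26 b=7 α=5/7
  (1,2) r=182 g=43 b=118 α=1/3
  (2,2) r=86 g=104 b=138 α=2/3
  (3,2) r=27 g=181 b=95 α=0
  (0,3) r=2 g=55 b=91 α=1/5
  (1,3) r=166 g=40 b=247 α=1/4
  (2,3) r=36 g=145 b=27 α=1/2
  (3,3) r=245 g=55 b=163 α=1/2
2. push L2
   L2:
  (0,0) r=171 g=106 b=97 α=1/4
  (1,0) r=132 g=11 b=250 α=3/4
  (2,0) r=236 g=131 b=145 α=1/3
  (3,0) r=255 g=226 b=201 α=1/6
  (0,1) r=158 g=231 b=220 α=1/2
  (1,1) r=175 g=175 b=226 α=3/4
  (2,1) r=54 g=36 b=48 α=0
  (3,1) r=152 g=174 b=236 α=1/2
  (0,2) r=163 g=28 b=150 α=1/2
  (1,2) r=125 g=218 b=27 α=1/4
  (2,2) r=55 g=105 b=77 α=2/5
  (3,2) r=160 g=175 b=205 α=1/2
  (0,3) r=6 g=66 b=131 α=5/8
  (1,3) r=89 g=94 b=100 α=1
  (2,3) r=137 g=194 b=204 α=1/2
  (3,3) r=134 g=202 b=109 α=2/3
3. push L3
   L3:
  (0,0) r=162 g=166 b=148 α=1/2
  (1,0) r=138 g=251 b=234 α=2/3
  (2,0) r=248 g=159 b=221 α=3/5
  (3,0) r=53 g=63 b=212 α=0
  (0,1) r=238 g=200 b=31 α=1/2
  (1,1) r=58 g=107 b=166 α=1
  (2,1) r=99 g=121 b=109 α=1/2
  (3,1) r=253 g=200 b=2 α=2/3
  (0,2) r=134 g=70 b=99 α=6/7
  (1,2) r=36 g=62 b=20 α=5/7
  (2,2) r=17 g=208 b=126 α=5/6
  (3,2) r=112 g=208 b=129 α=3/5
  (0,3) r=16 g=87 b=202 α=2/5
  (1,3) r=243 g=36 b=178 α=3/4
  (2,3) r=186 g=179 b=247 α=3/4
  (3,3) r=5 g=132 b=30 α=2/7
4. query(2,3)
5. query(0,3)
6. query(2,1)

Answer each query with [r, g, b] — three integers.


(2,3) stack=L1,L2,L3; from [0,0,0]:
after L1 α=1/2: [18, 145/2, 27/2]
after L2 α=1/2: [155/2, 533/4, 435/4]
after L3 α=3/4: [1271/8, 2681/16, 3399/16]
→ [159, 168, 212]

query (0,3) [L1,L2,L3] — begin 0,0,0
+L1 (α=1/5) → [2/5, 11, 91/5]
+L2 (α=5/8) → [39/10, 363/8, 887/10]
+L3 (α=2/5) → [437/50, 2481/40, 6701/50]
→ [9, 62, 134]

(2,1) stack=L1,L2,L3; from [0,0,0]:
after L1 α=1/2: [81/2, 73/2, 177/2]
after L2 α=0: [81/2, 73/2, 177/2]
after L3 α=1/2: [279/4, 315/4, 395/4]
rounded: [70, 79, 99]


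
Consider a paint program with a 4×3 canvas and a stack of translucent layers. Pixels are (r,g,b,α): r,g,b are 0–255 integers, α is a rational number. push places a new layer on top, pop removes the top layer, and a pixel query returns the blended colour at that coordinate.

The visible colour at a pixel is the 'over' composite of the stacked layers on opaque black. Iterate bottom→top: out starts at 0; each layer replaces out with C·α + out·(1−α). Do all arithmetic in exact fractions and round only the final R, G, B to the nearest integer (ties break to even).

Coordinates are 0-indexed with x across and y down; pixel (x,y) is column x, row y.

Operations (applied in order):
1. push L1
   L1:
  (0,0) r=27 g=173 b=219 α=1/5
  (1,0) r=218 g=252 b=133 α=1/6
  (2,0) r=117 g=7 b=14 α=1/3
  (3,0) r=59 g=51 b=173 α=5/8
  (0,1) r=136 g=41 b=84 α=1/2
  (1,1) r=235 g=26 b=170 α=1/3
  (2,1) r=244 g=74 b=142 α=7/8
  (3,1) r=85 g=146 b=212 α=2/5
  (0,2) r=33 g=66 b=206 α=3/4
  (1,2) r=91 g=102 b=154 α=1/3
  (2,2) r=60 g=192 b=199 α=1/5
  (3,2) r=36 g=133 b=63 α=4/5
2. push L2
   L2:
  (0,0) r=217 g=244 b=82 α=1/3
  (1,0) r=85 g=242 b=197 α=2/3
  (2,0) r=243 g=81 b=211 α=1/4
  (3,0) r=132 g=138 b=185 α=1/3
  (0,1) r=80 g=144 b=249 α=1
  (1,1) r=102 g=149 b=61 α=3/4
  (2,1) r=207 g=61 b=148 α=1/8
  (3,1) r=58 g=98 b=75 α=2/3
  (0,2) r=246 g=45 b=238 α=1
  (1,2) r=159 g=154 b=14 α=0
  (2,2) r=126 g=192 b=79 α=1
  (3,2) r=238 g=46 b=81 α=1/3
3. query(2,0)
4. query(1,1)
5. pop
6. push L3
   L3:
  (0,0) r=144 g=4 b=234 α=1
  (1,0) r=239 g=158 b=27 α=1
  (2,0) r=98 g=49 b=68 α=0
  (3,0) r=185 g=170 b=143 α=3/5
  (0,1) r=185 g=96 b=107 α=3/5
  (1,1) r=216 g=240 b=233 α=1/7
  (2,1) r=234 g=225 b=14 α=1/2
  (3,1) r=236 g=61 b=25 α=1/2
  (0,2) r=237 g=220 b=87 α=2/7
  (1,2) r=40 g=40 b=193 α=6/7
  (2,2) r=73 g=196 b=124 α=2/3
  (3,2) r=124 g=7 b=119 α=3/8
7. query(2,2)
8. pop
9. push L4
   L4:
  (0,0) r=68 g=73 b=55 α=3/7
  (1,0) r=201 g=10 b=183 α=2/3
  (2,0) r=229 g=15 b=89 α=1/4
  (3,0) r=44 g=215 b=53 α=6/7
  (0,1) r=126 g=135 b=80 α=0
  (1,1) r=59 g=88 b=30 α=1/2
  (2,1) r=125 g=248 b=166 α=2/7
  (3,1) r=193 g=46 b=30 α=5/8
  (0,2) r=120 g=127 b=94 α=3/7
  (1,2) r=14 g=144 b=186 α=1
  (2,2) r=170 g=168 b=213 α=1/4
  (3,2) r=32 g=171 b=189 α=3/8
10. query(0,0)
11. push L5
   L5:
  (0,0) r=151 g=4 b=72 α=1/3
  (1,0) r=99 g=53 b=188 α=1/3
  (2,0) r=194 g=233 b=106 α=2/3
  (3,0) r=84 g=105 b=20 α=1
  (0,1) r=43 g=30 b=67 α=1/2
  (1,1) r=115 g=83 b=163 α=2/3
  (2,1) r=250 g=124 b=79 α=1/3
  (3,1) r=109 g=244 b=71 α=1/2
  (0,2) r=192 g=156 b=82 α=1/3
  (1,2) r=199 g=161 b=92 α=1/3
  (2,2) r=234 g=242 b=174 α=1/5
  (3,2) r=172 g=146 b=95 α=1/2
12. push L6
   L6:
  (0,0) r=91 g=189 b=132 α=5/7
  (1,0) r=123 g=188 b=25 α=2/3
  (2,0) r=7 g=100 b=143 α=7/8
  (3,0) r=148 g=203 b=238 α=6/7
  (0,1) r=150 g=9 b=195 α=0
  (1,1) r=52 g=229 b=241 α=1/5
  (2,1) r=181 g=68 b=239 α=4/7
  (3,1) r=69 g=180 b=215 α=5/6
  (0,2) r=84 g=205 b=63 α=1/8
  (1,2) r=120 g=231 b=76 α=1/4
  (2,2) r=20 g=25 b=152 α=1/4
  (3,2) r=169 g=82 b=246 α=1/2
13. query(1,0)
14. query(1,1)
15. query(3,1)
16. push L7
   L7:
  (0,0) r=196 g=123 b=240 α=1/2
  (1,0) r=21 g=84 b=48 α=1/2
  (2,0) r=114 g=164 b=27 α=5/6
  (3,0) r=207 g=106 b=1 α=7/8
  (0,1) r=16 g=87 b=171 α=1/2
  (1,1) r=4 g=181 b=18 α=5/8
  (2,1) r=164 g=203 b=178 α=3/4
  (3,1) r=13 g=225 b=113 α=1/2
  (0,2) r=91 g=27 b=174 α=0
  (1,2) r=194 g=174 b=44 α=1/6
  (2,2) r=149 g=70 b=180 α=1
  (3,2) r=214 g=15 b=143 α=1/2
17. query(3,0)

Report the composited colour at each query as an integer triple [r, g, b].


query (2,0) [L1,L2] — begin 0,0,0
after L1 α=1/3: [39, 7/3, 14/3]
after L2 α=1/4: [90, 22, 225/4]
rounded: [90, 22, 56]

at x=1,y=1 over L1,L2:
L1 α=1/3: [235/3, 26/3, 170/3]
L2 α=3/4: [1153/12, 1367/12, 719/12]
= [96, 114, 60]

at x=2,y=2 over L1,L3:
+L1 (α=1/5) → [12, 192/5, 199/5]
+L3 (α=2/3) → [158/3, 2152/15, 1439/15]
rounded: [53, 143, 96]

query (0,0) [L1,L4] — begin 0,0,0
after L1 α=1/5: [27/5, 173/5, 219/5]
after L4 α=3/7: [1128/35, 1787/35, 243/5]
→ [32, 51, 49]

query (1,0) [L1,L4,L5,L6] — begin 0,0,0
after L1 α=1/6: [109/3, 42, 133/6]
after L4 α=2/3: [1315/9, 62/3, 2329/18]
after L5 α=1/3: [3521/27, 283/9, 4021/27]
after L6 α=2/3: [10163/81, 3667/27, 5371/81]
= [125, 136, 66]

at x=1,y=1 over L1,L4,L5,L6:
L1 α=1/3: [235/3, 26/3, 170/3]
L4 α=1/2: [206/3, 145/3, 130/3]
L5 α=2/3: [896/9, 643/9, 1108/9]
L6 α=1/5: [4052/45, 4633/45, 6601/45]
rounded: [90, 103, 147]

at x=3,y=1 over L1,L4,L5,L6:
+L1 (α=2/5) → [34, 292/5, 424/5]
+L4 (α=5/8) → [1067/8, 1013/20, 1011/20]
+L5 (α=1/2) → [1939/16, 5893/40, 2431/40]
+L6 (α=5/6) → [7459/96, 41893/240, 45431/240]
rounded: [78, 175, 189]

(3,0) stack=L1,L4,L5,L6,L7; from [0,0,0]:
+L1 (α=5/8) → [295/8, 255/8, 865/8]
+L4 (α=6/7) → [2407/56, 10575/56, 487/8]
+L5 (α=1) → [84, 105, 20]
+L6 (α=6/7) → [972/7, 189, 1448/7]
+L7 (α=7/8) → [11115/56, 931/8, 1497/56]
rounded: [198, 116, 27]


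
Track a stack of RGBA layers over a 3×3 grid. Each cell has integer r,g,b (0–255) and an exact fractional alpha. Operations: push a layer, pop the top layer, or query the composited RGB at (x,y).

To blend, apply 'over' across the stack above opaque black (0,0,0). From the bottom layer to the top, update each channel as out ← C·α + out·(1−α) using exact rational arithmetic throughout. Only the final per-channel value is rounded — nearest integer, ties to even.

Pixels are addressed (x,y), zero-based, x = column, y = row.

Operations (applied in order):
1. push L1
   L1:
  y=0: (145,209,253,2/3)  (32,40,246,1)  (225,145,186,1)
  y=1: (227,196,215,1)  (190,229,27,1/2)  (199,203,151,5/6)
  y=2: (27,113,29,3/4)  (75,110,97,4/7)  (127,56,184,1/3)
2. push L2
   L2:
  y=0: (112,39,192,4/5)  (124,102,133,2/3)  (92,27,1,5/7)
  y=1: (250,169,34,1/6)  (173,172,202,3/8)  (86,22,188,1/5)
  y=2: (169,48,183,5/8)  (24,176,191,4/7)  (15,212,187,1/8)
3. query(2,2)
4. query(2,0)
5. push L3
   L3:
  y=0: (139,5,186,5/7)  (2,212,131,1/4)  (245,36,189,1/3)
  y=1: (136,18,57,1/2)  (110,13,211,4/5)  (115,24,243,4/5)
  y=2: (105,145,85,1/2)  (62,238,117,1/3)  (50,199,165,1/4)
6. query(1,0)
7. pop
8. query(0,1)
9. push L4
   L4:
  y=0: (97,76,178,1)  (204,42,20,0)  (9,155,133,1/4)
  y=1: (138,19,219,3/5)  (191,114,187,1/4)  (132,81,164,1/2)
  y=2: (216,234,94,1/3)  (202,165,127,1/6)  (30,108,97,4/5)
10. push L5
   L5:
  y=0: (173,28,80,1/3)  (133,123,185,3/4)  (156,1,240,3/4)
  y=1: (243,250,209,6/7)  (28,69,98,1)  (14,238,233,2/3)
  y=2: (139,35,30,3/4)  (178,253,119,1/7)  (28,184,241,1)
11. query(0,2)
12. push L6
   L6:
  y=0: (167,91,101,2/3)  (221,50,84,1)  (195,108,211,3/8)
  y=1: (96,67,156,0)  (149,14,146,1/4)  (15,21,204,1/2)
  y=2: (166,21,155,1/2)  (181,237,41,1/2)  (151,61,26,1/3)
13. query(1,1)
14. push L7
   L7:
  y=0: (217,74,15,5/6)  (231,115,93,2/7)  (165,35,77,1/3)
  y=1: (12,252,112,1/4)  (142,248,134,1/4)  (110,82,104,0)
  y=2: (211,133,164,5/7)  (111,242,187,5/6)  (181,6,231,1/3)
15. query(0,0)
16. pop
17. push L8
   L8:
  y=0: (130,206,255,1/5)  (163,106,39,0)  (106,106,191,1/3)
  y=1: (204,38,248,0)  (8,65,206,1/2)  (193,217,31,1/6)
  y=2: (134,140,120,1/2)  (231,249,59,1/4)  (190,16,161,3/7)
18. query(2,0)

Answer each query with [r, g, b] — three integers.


query (2,2) [L1,L2] — begin 0,0,0
+L1 (α=1/3) → [127/3, 56/3, 184/3]
+L2 (α=1/8) → [467/12, 257/6, 1849/24]
→ [39, 43, 77]

(2,0) stack=L1,L2; from [0,0,0]:
+L1 (α=1) → [225, 145, 186]
+L2 (α=5/7) → [130, 425/7, 377/7]
rounded: [130, 61, 54]

(1,0) stack=L1,L2,L3; from [0,0,0]:
L1 α=1: [32, 40, 246]
L2 α=2/3: [280/3, 244/3, 512/3]
L3 α=1/4: [141/2, 114, 643/4]
= [70, 114, 161]

at x=0,y=1 over L1,L2:
+L1 (α=1) → [227, 196, 215]
+L2 (α=1/6) → [1385/6, 383/2, 1109/6]
→ [231, 192, 185]

query (0,2) [L1,L2,L4,L5] — begin 0,0,0
+L1 (α=3/4) → [81/4, 339/4, 87/4]
+L2 (α=5/8) → [3623/32, 1977/32, 3921/32]
+L4 (α=1/3) → [7079/48, 1907/16, 5425/48]
+L5 (α=3/4) → [27095/192, 3587/64, 9745/192]
= [141, 56, 51]

query (1,1) [L1,L2,L4,L5,L6] — begin 0,0,0
+L1 (α=1/2) → [95, 229/2, 27/2]
+L2 (α=3/8) → [497/4, 2177/16, 1347/16]
+L4 (α=1/4) → [2255/16, 8355/64, 7033/64]
+L5 (α=1) → [28, 69, 98]
+L6 (α=1/4) → [233/4, 221/4, 110]
= [58, 55, 110]

(0,0) stack=L1,L2,L4,L5,L6,L7; from [0,0,0]:
+L1 (α=2/3) → [290/3, 418/3, 506/3]
+L2 (α=4/5) → [1634/15, 886/15, 562/3]
+L4 (α=1) → [97, 76, 178]
+L5 (α=1/3) → [367/3, 60, 436/3]
+L6 (α=2/3) → [1369/9, 242/3, 1042/9]
+L7 (α=5/6) → [5567/27, 676/9, 1717/54]
= [206, 75, 32]

query (2,0) [L1,L2,L4,L5,L6,L8] — begin 0,0,0
L1 α=1: [225, 145, 186]
L2 α=5/7: [130, 425/7, 377/7]
L4 α=1/4: [399/4, 590/7, 1031/14]
L5 α=3/4: [2271/16, 611/28, 11111/56]
L6 α=3/8: [20715/128, 12127/224, 91003/448]
L8 α=1/3: [27499/192, 23999/336, 133787/672]
→ [143, 71, 199]
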